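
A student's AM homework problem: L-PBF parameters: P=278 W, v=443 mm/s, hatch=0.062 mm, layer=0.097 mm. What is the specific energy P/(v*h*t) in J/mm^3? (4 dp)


Build rate = 443 * 0.062 * 0.097 = 2.664202 mm^3/s
SE = 278 / 2.664202 = 104.3464 J/mm^3


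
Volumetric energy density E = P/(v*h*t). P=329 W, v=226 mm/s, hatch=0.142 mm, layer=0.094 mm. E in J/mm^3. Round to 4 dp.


E = 329 / (226*0.142*0.094) = 109.0614 J/mm^3


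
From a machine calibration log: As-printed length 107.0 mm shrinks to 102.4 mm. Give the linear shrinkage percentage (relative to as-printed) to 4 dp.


Shrinkage = ((107.0-102.4)/107.0)*100 = 4.2991 %


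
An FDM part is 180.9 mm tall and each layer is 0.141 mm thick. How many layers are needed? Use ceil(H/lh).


Layers = ceil(180.9/0.141) = 1283


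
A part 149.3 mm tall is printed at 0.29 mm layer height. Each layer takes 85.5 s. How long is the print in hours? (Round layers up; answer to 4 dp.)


Layers = ceil(149.3/0.29) = 515
t = 515 * 85.5 / 3600 = 12.2313 hrs


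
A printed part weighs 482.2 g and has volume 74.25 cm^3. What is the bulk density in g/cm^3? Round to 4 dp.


rho = 482.2 / 74.25 = 6.4943 g/cm^3


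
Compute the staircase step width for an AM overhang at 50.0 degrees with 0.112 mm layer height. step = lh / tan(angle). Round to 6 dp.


step = 0.112 / tan(50.0) = 0.093979 mm


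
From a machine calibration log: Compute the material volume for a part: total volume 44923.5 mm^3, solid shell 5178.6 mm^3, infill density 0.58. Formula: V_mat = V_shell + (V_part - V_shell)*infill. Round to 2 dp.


V_infill = (44923.5 - 5178.6) * 0.58 = 23052.04
V_total = 5178.6 + 23052.04 = 28230.64 mm^3


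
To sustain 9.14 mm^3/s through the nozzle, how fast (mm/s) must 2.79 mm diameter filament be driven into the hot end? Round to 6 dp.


A = pi*(2.79/2)^2 = 6.113618
v = 9.14 / 6.113618 = 1.495023 mm/s


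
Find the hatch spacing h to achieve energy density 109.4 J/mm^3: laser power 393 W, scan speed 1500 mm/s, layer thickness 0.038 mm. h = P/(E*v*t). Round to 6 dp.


h = 393 / (109.4*1500*0.038) = 0.063023 mm


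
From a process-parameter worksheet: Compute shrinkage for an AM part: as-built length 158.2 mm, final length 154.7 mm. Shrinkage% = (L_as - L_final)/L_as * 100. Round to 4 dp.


Shrinkage = ((158.2-154.7)/158.2)*100 = 2.2124 %


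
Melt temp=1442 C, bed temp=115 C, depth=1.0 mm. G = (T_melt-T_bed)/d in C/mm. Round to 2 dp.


G = (1442-115)/1.0 = 1327.0 C/mm


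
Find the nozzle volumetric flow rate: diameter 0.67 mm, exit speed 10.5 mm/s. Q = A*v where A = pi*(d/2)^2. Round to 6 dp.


A = pi*(0.67/2)^2 = 0.35256524 mm^2
Q = 0.35256524 * 10.5 = 3.701935 mm^3/s


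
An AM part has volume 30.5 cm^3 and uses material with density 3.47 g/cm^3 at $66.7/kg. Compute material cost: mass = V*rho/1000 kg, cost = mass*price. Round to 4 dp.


Mass = 30.5*3.47/1000 = 0.105835 kg
Cost = 0.105835 * 66.7 = 7.0592 $


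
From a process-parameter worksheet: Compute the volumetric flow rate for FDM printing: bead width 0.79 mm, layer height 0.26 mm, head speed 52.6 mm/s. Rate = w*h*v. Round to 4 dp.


Rate = 0.79 * 0.26 * 52.6 = 10.804 mm^3/s


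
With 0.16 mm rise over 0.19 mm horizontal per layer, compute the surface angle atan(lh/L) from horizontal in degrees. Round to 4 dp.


angle = atan(0.16/0.19) = 40.1009 degrees


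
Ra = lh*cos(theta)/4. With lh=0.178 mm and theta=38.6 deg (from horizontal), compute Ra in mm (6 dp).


Ra = 0.178 * cos(38.6) / 4 = 0.034778 mm


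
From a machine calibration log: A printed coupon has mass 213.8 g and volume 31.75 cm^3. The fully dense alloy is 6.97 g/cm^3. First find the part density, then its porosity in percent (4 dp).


rho_part = 213.8 / 31.75 = 6.73385827 g/cm^3
Porosity = (1 - 6.73385827/6.97)*100 = 3.388 %


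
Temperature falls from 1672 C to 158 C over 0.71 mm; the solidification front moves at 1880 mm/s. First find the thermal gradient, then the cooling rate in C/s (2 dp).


G = (1672-158)/0.71 = 2132.3943662 C/mm
CR = 2132.3943662 * 1880 = 4008901.41 C/s


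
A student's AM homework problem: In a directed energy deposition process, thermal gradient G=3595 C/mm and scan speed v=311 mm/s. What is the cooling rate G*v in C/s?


CR = 3595 * 311 = 1118045 C/s


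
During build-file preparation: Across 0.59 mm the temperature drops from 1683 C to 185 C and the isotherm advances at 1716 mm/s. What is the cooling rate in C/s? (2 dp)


G = (1683-185)/0.59 = 2538.98305085 C/mm
CR = 2538.98305085 * 1716 = 4356894.92 C/s


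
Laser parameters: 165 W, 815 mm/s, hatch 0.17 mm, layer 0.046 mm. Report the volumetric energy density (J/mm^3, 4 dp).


E = 165 / (815*0.17*0.046) = 25.8893 J/mm^3


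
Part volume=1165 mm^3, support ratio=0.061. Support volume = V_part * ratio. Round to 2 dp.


V_support = 1165 * 0.061 = 71.07 mm^3


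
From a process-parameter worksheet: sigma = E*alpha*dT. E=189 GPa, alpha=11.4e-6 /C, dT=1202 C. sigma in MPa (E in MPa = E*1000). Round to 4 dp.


sigma = 189*1000 * 11.4e-6 * 1202 = 2589.8292 MPa


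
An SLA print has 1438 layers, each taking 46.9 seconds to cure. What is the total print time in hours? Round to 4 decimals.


t = 1438 * 46.9 / 3600 = 18.7339 hrs


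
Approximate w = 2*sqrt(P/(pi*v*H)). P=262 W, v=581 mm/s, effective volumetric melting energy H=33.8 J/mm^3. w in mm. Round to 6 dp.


w = 2*sqrt(262/(pi*581*33.8)) = 0.130334 mm


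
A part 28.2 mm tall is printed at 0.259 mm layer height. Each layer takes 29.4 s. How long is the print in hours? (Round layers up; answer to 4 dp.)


Layers = ceil(28.2/0.259) = 109
t = 109 * 29.4 / 3600 = 0.8902 hrs


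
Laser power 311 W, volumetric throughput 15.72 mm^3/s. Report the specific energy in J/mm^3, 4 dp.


SE = 311 / 15.72 = 19.7837 J/mm^3


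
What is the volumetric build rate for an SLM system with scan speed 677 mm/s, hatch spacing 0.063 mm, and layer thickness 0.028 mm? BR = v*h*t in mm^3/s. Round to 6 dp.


Rate = 677 * 0.063 * 0.028 = 1.194228 mm^3/s


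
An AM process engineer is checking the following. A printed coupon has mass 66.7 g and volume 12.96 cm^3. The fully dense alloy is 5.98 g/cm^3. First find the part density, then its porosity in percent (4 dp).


rho_part = 66.7 / 12.96 = 5.14660494 g/cm^3
Porosity = (1 - 5.14660494/5.98)*100 = 13.9364 %


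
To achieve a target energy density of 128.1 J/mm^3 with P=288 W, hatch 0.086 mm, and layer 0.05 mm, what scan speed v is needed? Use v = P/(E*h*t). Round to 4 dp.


v = 288 / (128.1*0.086*0.05) = 522.8473 mm/s


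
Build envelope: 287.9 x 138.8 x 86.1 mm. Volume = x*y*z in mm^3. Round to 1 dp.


V = 287.9 * 138.8 * 86.1 = 3440600.8 mm^3


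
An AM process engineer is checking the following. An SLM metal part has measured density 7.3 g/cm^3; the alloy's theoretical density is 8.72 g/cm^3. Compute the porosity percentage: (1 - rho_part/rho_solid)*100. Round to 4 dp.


Porosity = (1-7.3/8.72)*100 = 16.2844 %


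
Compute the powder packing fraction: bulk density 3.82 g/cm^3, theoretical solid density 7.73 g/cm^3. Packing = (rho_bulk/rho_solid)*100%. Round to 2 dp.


Packing = (3.82/7.73)*100 = 49.42 %


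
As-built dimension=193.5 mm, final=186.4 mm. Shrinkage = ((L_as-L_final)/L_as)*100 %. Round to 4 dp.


Shrinkage = ((193.5-186.4)/193.5)*100 = 3.6693 %


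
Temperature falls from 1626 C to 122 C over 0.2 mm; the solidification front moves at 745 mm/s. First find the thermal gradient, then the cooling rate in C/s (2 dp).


G = (1626-122)/0.2 = 7520.0 C/mm
CR = 7520.0 * 745 = 5602400.0 C/s


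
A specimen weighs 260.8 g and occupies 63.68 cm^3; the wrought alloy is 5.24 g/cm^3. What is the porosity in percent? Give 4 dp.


rho_part = 260.8 / 63.68 = 4.09547739 g/cm^3
Porosity = (1 - 4.09547739/5.24)*100 = 21.842 %


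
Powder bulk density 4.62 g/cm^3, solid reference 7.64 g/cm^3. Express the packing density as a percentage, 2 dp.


Packing = (4.62/7.64)*100 = 60.47 %


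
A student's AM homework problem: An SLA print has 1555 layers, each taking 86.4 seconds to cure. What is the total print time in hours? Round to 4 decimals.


t = 1555 * 86.4 / 3600 = 37.32 hrs


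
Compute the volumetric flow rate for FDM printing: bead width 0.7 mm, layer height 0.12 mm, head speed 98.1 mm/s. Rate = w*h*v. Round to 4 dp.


Rate = 0.7 * 0.12 * 98.1 = 8.2404 mm^3/s


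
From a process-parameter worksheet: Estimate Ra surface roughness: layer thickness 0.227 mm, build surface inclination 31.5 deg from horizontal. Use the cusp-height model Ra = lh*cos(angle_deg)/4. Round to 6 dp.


Ra = 0.227 * cos(31.5) / 4 = 0.048387 mm


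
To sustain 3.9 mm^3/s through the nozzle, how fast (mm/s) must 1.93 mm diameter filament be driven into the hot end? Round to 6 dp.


A = pi*(1.93/2)^2 = 2.92553
v = 3.9 / 2.92553 = 1.333092 mm/s


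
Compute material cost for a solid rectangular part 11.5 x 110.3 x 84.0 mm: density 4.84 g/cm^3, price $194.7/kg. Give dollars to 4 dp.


V = 11.5 * 110.3 * 84.0 = 106549.8 mm^3 = 106.5498 cm^3
Mass = 106.5498 * 4.84 / 1000 = 0.51570103 kg
Cost = 0.51570103 * 194.7 = 100.407 $


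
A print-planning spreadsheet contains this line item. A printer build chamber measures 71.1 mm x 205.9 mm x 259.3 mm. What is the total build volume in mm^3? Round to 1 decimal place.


V = 71.1 * 205.9 * 259.3 = 3796019.8 mm^3


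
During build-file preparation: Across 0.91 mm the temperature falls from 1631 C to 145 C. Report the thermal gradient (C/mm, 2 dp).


G = (1631-145)/0.91 = 1632.97 C/mm


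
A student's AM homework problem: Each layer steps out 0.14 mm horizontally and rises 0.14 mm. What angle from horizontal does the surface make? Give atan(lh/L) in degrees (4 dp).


angle = atan(0.14/0.14) = 45.0 degrees


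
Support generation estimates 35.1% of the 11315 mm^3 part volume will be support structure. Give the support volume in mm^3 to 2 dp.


V_support = 11315 * 0.351 = 3971.57 mm^3


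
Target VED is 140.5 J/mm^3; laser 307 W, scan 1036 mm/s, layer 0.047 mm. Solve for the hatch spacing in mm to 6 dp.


h = 307 / (140.5*1036*0.047) = 0.044875 mm


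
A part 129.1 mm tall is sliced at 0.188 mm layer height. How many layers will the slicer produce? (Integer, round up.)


Layers = ceil(129.1/0.188) = 687


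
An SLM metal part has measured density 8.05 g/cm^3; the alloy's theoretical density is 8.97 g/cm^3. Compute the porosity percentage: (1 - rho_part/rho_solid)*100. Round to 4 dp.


Porosity = (1-8.05/8.97)*100 = 10.2564 %


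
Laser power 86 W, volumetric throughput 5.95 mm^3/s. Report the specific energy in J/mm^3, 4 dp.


SE = 86 / 5.95 = 14.4538 J/mm^3


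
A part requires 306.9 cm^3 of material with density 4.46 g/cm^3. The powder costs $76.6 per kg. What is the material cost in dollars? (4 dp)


Mass = 306.9*4.46/1000 = 1.368774 kg
Cost = 1.368774 * 76.6 = 104.8481 $


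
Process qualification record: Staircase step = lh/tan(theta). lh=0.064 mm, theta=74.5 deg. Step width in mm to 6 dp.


step = 0.064 / tan(74.5) = 0.017749 mm


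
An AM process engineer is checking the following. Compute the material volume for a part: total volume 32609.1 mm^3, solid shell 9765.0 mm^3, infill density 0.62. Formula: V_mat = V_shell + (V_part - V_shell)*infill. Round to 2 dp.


V_infill = (32609.1 - 9765.0) * 0.62 = 14163.34
V_total = 9765.0 + 14163.34 = 23928.34 mm^3


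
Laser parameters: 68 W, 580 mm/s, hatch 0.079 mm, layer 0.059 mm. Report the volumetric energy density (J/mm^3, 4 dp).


E = 68 / (580*0.079*0.059) = 25.1537 J/mm^3


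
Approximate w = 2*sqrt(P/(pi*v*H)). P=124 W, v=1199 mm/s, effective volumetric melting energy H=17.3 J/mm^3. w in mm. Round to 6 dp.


w = 2*sqrt(124/(pi*1199*17.3)) = 0.087244 mm


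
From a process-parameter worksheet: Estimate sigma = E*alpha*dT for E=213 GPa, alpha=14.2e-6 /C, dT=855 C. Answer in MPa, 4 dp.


sigma = 213*1000 * 14.2e-6 * 855 = 2586.033 MPa


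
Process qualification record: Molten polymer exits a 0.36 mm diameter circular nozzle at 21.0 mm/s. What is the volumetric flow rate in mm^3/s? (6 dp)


A = pi*(0.36/2)^2 = 0.1017876 mm^2
Q = 0.1017876 * 21.0 = 2.13754 mm^3/s


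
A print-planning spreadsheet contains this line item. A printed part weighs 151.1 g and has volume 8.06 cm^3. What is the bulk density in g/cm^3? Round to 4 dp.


rho = 151.1 / 8.06 = 18.7469 g/cm^3


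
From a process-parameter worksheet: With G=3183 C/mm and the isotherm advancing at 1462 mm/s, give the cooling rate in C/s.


CR = 3183 * 1462 = 4653546 C/s


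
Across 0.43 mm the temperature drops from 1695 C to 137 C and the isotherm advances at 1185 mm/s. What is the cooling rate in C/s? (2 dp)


G = (1695-137)/0.43 = 3623.25581395 C/mm
CR = 3623.25581395 * 1185 = 4293558.14 C/s


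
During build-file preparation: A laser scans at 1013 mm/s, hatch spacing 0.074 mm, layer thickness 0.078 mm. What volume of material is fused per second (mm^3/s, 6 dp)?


Rate = 1013 * 0.074 * 0.078 = 5.847036 mm^3/s


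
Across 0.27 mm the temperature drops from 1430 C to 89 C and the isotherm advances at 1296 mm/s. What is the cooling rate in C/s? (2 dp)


G = (1430-89)/0.27 = 4966.66666667 C/mm
CR = 4966.66666667 * 1296 = 6436800.0 C/s


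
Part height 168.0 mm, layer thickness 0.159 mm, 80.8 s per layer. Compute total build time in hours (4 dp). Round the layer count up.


Layers = ceil(168.0/0.159) = 1057
t = 1057 * 80.8 / 3600 = 23.7238 hrs


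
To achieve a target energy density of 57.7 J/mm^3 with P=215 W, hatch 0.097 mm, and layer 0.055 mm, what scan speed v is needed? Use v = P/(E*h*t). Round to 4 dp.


v = 215 / (57.7*0.097*0.055) = 698.4386 mm/s


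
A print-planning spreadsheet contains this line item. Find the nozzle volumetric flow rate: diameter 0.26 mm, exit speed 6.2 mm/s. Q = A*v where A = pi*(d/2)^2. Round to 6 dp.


A = pi*(0.26/2)^2 = 0.05309292 mm^2
Q = 0.05309292 * 6.2 = 0.329176 mm^3/s


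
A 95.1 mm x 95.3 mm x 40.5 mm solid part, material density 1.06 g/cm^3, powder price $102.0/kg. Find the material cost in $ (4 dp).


V = 95.1 * 95.3 * 40.5 = 367052.715 mm^3 = 367.052715 cm^3
Mass = 367.052715 * 1.06 / 1000 = 0.38907588 kg
Cost = 0.38907588 * 102.0 = 39.6857 $


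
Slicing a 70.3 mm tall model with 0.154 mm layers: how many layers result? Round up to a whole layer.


Layers = ceil(70.3/0.154) = 457


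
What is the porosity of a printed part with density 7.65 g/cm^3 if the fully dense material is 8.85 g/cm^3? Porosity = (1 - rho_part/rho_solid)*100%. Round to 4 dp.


Porosity = (1-7.65/8.85)*100 = 13.5593 %


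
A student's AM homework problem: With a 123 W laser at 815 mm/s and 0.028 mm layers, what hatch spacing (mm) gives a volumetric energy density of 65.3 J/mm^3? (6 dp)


h = 123 / (65.3*815*0.028) = 0.082542 mm


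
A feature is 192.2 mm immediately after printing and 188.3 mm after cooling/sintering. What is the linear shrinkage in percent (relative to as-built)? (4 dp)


Shrinkage = ((192.2-188.3)/192.2)*100 = 2.0291 %


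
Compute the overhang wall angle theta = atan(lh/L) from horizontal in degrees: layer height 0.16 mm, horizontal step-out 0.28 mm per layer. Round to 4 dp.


angle = atan(0.16/0.28) = 29.7449 degrees


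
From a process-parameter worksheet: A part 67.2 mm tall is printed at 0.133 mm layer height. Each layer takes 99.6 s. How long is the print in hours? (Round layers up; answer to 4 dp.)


Layers = ceil(67.2/0.133) = 506
t = 506 * 99.6 / 3600 = 13.9993 hrs


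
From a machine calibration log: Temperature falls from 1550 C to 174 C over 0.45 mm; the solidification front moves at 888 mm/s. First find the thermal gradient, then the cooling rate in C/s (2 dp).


G = (1550-174)/0.45 = 3057.77777778 C/mm
CR = 3057.77777778 * 888 = 2715306.67 C/s


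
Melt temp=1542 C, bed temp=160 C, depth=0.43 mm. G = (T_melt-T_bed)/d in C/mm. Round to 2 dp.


G = (1542-160)/0.43 = 3213.95 C/mm


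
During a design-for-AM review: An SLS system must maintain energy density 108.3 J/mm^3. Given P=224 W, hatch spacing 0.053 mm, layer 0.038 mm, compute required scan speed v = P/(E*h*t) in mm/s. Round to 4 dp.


v = 224 / (108.3*0.053*0.038) = 1026.9755 mm/s


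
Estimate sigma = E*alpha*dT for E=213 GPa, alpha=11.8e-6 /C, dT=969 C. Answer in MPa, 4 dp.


sigma = 213*1000 * 11.8e-6 * 969 = 2435.4846 MPa


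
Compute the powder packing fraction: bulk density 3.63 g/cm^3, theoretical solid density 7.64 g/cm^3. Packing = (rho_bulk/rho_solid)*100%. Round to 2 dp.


Packing = (3.63/7.64)*100 = 47.51 %


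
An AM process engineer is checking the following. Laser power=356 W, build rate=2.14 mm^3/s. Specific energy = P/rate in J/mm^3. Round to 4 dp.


SE = 356 / 2.14 = 166.3551 J/mm^3


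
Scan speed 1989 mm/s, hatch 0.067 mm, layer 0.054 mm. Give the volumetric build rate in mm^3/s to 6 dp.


Rate = 1989 * 0.067 * 0.054 = 7.196202 mm^3/s


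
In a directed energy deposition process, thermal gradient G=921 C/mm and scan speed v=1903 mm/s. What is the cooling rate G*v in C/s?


CR = 921 * 1903 = 1752663 C/s


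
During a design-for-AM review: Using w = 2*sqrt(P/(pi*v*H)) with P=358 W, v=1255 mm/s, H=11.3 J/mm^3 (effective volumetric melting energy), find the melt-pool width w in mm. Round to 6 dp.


w = 2*sqrt(358/(pi*1255*11.3)) = 0.179282 mm


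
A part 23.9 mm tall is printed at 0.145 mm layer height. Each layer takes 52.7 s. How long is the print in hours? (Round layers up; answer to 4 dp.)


Layers = ceil(23.9/0.145) = 165
t = 165 * 52.7 / 3600 = 2.4154 hrs


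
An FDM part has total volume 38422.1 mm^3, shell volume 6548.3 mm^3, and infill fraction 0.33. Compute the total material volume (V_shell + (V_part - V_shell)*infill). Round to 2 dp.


V_infill = (38422.1 - 6548.3) * 0.33 = 10518.35
V_total = 6548.3 + 10518.35 = 17066.65 mm^3


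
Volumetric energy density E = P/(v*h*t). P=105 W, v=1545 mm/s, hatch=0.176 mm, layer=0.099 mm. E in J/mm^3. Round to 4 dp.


E = 105 / (1545*0.176*0.099) = 3.9004 J/mm^3


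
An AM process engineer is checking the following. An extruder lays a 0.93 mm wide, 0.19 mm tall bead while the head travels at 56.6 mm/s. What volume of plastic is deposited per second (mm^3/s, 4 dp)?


Rate = 0.93 * 0.19 * 56.6 = 10.0012 mm^3/s


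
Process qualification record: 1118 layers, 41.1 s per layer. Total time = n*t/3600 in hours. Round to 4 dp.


t = 1118 * 41.1 / 3600 = 12.7638 hrs


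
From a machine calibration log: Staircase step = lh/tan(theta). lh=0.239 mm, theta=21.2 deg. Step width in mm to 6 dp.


step = 0.239 / tan(21.2) = 0.616179 mm


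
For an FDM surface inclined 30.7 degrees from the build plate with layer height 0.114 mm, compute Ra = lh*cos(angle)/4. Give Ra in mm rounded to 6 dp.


Ra = 0.114 * cos(30.7) / 4 = 0.024506 mm


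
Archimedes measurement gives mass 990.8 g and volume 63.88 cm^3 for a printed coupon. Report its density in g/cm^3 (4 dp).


rho = 990.8 / 63.88 = 15.5103 g/cm^3


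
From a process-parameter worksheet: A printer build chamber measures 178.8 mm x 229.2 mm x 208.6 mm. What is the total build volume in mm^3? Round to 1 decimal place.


V = 178.8 * 229.2 * 208.6 = 8548628.3 mm^3


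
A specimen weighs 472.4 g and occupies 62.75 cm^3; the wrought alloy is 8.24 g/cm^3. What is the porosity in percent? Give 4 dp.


rho_part = 472.4 / 62.75 = 7.52828685 g/cm^3
Porosity = (1 - 7.52828685/8.24)*100 = 8.6373 %


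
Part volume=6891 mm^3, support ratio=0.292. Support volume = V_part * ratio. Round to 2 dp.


V_support = 6891 * 0.292 = 2012.17 mm^3


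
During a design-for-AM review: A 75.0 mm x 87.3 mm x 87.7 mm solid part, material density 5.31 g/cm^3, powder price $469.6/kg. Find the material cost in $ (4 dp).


V = 75.0 * 87.3 * 87.7 = 574215.75 mm^3 = 574.21575 cm^3
Mass = 574.21575 * 5.31 / 1000 = 3.04908563 kg
Cost = 3.04908563 * 469.6 = 1431.8506 $


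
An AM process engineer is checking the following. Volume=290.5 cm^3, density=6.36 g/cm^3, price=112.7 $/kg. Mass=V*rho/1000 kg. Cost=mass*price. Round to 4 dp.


Mass = 290.5*6.36/1000 = 1.84758 kg
Cost = 1.84758 * 112.7 = 208.2223 $


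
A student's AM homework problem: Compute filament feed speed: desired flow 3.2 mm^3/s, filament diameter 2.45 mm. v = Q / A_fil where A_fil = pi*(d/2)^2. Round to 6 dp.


A = pi*(2.45/2)^2 = 4.714352
v = 3.2 / 4.714352 = 0.678778 mm/s


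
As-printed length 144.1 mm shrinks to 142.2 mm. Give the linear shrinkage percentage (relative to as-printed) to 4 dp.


Shrinkage = ((144.1-142.2)/144.1)*100 = 1.3185 %


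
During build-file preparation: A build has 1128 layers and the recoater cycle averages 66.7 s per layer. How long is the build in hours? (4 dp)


t = 1128 * 66.7 / 3600 = 20.8993 hrs


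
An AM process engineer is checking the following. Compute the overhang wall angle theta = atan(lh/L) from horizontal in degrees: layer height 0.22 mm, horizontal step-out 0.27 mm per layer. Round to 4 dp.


angle = atan(0.22/0.27) = 39.1737 degrees


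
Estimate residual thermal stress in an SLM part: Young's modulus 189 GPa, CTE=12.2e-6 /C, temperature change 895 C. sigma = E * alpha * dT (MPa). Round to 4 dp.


sigma = 189*1000 * 12.2e-6 * 895 = 2063.691 MPa


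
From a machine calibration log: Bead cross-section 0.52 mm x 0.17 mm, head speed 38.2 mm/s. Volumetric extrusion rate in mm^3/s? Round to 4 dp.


Rate = 0.52 * 0.17 * 38.2 = 3.3769 mm^3/s


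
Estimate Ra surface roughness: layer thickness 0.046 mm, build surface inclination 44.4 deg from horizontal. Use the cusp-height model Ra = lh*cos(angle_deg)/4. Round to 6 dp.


Ra = 0.046 * cos(44.4) / 4 = 0.008216 mm


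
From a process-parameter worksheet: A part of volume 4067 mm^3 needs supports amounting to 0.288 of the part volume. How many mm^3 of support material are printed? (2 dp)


V_support = 4067 * 0.288 = 1171.3 mm^3


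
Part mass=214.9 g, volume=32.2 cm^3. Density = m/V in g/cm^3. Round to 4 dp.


rho = 214.9 / 32.2 = 6.6739 g/cm^3


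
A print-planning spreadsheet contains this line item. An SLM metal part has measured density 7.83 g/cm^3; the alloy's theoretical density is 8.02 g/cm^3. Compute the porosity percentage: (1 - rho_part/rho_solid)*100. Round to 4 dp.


Porosity = (1-7.83/8.02)*100 = 2.3691 %


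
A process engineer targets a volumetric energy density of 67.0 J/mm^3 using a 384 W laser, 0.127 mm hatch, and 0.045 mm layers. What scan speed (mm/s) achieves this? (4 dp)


v = 384 / (67.0*0.127*0.045) = 1002.8597 mm/s


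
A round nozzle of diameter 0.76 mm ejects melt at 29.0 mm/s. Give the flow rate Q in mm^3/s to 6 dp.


A = pi*(0.76/2)^2 = 0.45364598 mm^2
Q = 0.45364598 * 29.0 = 13.155733 mm^3/s


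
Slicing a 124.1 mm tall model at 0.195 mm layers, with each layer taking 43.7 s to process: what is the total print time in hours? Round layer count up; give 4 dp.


Layers = ceil(124.1/0.195) = 637
t = 637 * 43.7 / 3600 = 7.7325 hrs


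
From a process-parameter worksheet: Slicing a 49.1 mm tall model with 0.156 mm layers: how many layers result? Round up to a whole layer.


Layers = ceil(49.1/0.156) = 315


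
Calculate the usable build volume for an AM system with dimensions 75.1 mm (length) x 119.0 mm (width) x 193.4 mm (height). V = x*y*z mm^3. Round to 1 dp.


V = 75.1 * 119.0 * 193.4 = 1728396.5 mm^3


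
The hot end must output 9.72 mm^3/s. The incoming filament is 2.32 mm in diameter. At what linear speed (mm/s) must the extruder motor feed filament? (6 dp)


A = pi*(2.32/2)^2 = 4.227327
v = 9.72 / 4.227327 = 2.299325 mm/s


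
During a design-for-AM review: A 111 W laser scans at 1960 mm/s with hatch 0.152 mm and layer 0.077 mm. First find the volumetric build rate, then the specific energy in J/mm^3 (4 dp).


Build rate = 1960 * 0.152 * 0.077 = 22.93984 mm^3/s
SE = 111 / 22.93984 = 4.8387 J/mm^3


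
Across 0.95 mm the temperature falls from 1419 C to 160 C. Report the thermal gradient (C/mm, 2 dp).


G = (1419-160)/0.95 = 1325.26 C/mm


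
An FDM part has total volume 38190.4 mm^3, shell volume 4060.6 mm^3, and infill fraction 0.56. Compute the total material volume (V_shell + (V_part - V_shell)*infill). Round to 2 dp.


V_infill = (38190.4 - 4060.6) * 0.56 = 19112.69
V_total = 4060.6 + 19112.69 = 23173.29 mm^3


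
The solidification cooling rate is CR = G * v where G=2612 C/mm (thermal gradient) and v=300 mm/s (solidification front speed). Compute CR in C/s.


CR = 2612 * 300 = 783600 C/s


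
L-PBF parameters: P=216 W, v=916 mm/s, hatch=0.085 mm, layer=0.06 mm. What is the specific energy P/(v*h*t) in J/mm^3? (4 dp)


Build rate = 916 * 0.085 * 0.06 = 4.6716 mm^3/s
SE = 216 / 4.6716 = 46.2368 J/mm^3


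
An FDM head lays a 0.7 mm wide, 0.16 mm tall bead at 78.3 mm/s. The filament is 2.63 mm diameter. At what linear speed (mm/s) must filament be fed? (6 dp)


Q = 0.7 * 0.16 * 78.3 = 8.7696 mm^3/s
A_fil = pi*(2.63/2)^2 = 5.43252056 mm^2
v_feed = 8.7696 / 5.43252056 = 1.614278 mm/s


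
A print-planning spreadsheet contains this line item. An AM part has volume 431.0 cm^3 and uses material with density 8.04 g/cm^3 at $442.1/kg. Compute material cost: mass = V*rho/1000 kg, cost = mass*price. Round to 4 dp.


Mass = 431.0*8.04/1000 = 3.46524 kg
Cost = 3.46524 * 442.1 = 1531.9826 $


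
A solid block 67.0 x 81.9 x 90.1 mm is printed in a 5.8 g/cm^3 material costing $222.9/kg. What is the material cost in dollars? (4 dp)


V = 67.0 * 81.9 * 90.1 = 494405.73 mm^3 = 494.40573 cm^3
Mass = 494.40573 * 5.8 / 1000 = 2.86755323 kg
Cost = 2.86755323 * 222.9 = 639.1776 $


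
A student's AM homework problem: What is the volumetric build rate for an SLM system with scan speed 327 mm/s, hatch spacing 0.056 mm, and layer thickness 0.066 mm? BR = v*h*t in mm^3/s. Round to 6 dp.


Rate = 327 * 0.056 * 0.066 = 1.208592 mm^3/s


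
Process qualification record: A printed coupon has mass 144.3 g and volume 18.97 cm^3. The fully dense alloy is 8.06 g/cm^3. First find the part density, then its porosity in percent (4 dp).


rho_part = 144.3 / 18.97 = 7.6067475 g/cm^3
Porosity = (1 - 7.6067475/8.06)*100 = 5.6235 %


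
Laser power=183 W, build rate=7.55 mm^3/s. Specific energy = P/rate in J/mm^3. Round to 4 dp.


SE = 183 / 7.55 = 24.2384 J/mm^3


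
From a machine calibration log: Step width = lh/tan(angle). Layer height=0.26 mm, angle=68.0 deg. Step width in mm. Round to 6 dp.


step = 0.26 / tan(68.0) = 0.105047 mm


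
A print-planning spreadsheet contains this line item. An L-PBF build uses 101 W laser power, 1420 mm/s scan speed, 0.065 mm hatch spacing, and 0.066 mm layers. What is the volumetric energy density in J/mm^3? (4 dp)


E = 101 / (1420*0.065*0.066) = 16.5797 J/mm^3


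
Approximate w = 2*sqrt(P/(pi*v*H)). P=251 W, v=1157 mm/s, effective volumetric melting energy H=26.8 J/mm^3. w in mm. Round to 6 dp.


w = 2*sqrt(251/(pi*1157*26.8)) = 0.101521 mm


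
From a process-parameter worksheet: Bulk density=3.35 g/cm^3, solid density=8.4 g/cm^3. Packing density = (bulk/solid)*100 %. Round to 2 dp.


Packing = (3.35/8.4)*100 = 39.88 %


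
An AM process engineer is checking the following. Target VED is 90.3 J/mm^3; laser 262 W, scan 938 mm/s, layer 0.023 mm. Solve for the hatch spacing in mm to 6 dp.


h = 262 / (90.3*938*0.023) = 0.134488 mm


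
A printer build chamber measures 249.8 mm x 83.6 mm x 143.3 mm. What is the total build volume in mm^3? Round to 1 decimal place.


V = 249.8 * 83.6 * 143.3 = 2992574.0 mm^3


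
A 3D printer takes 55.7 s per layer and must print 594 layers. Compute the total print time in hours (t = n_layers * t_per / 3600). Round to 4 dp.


t = 594 * 55.7 / 3600 = 9.1905 hrs


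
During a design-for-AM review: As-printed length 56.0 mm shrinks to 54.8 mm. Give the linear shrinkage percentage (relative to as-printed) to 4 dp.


Shrinkage = ((56.0-54.8)/56.0)*100 = 2.1429 %


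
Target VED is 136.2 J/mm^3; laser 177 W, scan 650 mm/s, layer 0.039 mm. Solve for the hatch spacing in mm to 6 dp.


h = 177 / (136.2*650*0.039) = 0.051265 mm


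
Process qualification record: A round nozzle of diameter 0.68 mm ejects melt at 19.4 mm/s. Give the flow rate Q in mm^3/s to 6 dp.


A = pi*(0.68/2)^2 = 0.36316811 mm^2
Q = 0.36316811 * 19.4 = 7.045461 mm^3/s


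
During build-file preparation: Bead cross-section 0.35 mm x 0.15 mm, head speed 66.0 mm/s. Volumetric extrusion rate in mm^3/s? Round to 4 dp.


Rate = 0.35 * 0.15 * 66.0 = 3.465 mm^3/s


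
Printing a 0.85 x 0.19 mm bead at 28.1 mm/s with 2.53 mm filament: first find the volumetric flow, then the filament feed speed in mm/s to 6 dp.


Q = 0.85 * 0.19 * 28.1 = 4.53815 mm^3/s
A_fil = pi*(2.53/2)^2 = 5.0272551 mm^2
v_feed = 4.53815 / 5.0272551 = 0.902709 mm/s


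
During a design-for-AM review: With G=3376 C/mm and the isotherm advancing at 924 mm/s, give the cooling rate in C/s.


CR = 3376 * 924 = 3119424 C/s


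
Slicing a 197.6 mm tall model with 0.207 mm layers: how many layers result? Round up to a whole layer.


Layers = ceil(197.6/0.207) = 955


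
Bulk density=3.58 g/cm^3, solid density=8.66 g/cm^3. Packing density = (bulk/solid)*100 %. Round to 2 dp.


Packing = (3.58/8.66)*100 = 41.34 %


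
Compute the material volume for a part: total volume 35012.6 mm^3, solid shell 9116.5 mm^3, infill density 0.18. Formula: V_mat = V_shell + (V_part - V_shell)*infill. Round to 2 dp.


V_infill = (35012.6 - 9116.5) * 0.18 = 4661.3
V_total = 9116.5 + 4661.3 = 13777.8 mm^3


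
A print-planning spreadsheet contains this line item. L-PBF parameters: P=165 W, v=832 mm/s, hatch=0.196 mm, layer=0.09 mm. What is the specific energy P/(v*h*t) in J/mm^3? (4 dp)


Build rate = 832 * 0.196 * 0.09 = 14.67648 mm^3/s
SE = 165 / 14.67648 = 11.2425 J/mm^3


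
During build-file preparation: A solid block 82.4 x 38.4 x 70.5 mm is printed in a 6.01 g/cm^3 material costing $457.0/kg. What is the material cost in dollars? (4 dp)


V = 82.4 * 38.4 * 70.5 = 223073.28 mm^3 = 223.07328 cm^3
Mass = 223.07328 * 6.01 / 1000 = 1.34067041 kg
Cost = 1.34067041 * 457.0 = 612.6864 $


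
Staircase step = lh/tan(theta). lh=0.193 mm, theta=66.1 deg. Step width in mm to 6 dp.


step = 0.193 / tan(66.1) = 0.085526 mm


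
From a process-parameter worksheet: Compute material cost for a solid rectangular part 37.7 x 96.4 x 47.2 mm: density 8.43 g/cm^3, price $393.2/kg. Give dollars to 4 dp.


V = 37.7 * 96.4 * 47.2 = 171538.016 mm^3 = 171.538016 cm^3
Mass = 171.538016 * 8.43 / 1000 = 1.44606547 kg
Cost = 1.44606547 * 393.2 = 568.5929 $


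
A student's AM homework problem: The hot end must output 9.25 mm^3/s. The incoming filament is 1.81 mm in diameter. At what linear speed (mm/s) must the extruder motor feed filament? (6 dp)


A = pi*(1.81/2)^2 = 2.573043
v = 9.25 / 2.573043 = 3.594965 mm/s


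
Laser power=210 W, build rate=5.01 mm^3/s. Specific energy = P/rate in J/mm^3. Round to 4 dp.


SE = 210 / 5.01 = 41.9162 J/mm^3


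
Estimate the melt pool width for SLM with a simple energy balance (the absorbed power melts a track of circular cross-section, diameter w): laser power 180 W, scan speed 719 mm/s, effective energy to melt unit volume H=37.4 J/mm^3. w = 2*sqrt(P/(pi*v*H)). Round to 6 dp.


w = 2*sqrt(180/(pi*719*37.4)) = 0.092319 mm


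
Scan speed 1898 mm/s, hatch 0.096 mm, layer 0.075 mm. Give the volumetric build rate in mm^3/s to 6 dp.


Rate = 1898 * 0.096 * 0.075 = 13.6656 mm^3/s


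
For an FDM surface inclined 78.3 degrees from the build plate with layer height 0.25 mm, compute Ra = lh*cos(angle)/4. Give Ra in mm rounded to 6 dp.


Ra = 0.25 * cos(78.3) / 4 = 0.012674 mm


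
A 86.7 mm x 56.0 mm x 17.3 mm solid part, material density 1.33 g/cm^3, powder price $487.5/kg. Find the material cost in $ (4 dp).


V = 86.7 * 56.0 * 17.3 = 83994.96 mm^3 = 83.99496 cm^3
Mass = 83.99496 * 1.33 / 1000 = 0.1117133 kg
Cost = 0.1117133 * 487.5 = 54.4602 $


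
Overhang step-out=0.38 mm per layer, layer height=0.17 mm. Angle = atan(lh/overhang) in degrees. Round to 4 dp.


angle = atan(0.17/0.38) = 24.1022 degrees


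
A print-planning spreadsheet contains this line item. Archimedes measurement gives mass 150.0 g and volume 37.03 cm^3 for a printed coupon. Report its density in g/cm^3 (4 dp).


rho = 150.0 / 37.03 = 4.0508 g/cm^3


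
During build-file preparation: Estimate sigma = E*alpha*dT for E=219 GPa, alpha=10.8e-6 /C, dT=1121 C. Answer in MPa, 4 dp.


sigma = 219*1000 * 10.8e-6 * 1121 = 2651.3892 MPa


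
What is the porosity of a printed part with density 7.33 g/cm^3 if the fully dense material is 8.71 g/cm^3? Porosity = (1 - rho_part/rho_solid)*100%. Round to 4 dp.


Porosity = (1-7.33/8.71)*100 = 15.8439 %


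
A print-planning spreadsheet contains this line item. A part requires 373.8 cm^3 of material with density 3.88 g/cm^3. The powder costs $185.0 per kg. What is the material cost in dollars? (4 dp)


Mass = 373.8*3.88/1000 = 1.450344 kg
Cost = 1.450344 * 185.0 = 268.3136 $


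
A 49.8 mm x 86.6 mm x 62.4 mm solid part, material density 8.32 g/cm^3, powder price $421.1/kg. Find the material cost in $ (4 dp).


V = 49.8 * 86.6 * 62.4 = 269111.232 mm^3 = 269.111232 cm^3
Mass = 269.111232 * 8.32 / 1000 = 2.23900545 kg
Cost = 2.23900545 * 421.1 = 942.8452 $


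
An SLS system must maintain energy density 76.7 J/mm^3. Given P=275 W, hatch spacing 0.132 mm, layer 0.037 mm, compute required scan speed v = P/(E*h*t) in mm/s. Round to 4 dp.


v = 275 / (76.7*0.132*0.037) = 734.1109 mm/s


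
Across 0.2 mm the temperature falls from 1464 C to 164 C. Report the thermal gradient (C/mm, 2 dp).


G = (1464-164)/0.2 = 6500.0 C/mm


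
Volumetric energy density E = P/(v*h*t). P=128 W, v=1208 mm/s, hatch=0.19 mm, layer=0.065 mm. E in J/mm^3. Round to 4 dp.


E = 128 / (1208*0.19*0.065) = 8.5798 J/mm^3


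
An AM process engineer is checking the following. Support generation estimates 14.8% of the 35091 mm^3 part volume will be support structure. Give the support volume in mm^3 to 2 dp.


V_support = 35091 * 0.148 = 5193.47 mm^3


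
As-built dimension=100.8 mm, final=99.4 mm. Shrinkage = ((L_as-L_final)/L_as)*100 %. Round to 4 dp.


Shrinkage = ((100.8-99.4)/100.8)*100 = 1.3889 %


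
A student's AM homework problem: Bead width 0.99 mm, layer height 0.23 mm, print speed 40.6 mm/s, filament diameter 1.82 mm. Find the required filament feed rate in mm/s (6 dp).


Q = 0.99 * 0.23 * 40.6 = 9.24462 mm^3/s
A_fil = pi*(1.82/2)^2 = 2.60155288 mm^2
v_feed = 9.24462 / 2.60155288 = 3.553501 mm/s


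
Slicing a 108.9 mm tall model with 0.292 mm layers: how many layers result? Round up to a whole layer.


Layers = ceil(108.9/0.292) = 373


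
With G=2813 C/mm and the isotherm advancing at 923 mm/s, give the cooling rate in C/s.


CR = 2813 * 923 = 2596399 C/s


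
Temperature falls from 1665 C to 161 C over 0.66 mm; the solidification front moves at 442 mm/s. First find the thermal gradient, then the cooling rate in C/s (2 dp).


G = (1665-161)/0.66 = 2278.78787879 C/mm
CR = 2278.78787879 * 442 = 1007224.24 C/s


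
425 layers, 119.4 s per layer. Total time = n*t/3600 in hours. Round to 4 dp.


t = 425 * 119.4 / 3600 = 14.0958 hrs


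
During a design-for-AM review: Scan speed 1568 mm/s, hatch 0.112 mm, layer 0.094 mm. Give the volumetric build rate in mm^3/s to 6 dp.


Rate = 1568 * 0.112 * 0.094 = 16.507904 mm^3/s


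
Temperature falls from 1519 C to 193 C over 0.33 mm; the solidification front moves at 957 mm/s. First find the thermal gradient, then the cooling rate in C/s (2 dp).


G = (1519-193)/0.33 = 4018.18181818 C/mm
CR = 4018.18181818 * 957 = 3845400.0 C/s


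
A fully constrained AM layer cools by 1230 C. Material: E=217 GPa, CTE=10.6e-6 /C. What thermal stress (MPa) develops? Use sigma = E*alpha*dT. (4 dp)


sigma = 217*1000 * 10.6e-6 * 1230 = 2829.246 MPa


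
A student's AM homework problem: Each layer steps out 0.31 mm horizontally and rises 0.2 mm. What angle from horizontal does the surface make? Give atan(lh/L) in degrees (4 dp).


angle = atan(0.2/0.31) = 32.8285 degrees


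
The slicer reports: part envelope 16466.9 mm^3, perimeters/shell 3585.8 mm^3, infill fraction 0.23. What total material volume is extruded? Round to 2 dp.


V_infill = (16466.9 - 3585.8) * 0.23 = 2962.65
V_total = 3585.8 + 2962.65 = 6548.45 mm^3


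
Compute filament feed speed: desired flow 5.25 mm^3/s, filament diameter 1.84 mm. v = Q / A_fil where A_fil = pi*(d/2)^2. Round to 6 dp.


A = pi*(1.84/2)^2 = 2.659044
v = 5.25 / 2.659044 = 1.974394 mm/s


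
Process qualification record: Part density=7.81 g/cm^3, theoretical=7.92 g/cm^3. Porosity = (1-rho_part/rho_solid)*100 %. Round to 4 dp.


Porosity = (1-7.81/7.92)*100 = 1.3889 %


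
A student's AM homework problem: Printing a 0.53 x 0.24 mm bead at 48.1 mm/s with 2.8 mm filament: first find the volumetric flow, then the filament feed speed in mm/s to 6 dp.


Q = 0.53 * 0.24 * 48.1 = 6.11832 mm^3/s
A_fil = pi*(2.8/2)^2 = 6.1575216 mm^2
v_feed = 6.11832 / 6.1575216 = 0.993634 mm/s


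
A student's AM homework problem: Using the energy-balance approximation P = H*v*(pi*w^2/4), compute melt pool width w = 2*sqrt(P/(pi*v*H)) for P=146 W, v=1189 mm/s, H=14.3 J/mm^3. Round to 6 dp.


w = 2*sqrt(146/(pi*1189*14.3)) = 0.104562 mm


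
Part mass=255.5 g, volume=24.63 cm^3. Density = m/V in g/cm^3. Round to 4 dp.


rho = 255.5 / 24.63 = 10.3735 g/cm^3


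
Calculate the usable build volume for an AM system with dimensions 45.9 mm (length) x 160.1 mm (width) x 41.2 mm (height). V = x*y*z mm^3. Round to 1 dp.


V = 45.9 * 160.1 * 41.2 = 302761.9 mm^3


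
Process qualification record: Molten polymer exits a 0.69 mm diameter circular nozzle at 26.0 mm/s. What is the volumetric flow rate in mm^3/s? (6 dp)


A = pi*(0.69/2)^2 = 0.37392807 mm^2
Q = 0.37392807 * 26.0 = 9.72213 mm^3/s


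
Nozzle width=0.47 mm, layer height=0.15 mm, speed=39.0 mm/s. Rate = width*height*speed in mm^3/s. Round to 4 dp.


Rate = 0.47 * 0.15 * 39.0 = 2.7495 mm^3/s


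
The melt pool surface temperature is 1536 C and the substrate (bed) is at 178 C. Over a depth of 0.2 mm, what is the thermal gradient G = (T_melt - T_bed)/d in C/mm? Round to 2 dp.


G = (1536-178)/0.2 = 6790.0 C/mm


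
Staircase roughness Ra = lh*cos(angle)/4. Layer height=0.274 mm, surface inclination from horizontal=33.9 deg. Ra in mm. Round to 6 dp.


Ra = 0.274 * cos(33.9) / 4 = 0.056856 mm


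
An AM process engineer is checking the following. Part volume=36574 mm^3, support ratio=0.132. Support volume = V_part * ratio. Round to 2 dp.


V_support = 36574 * 0.132 = 4827.77 mm^3


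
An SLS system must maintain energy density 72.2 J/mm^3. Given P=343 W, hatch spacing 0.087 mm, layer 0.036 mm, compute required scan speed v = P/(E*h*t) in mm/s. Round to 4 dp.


v = 343 / (72.2*0.087*0.036) = 1516.8239 mm/s


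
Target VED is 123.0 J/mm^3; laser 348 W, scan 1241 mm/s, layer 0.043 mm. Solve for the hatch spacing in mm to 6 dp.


h = 348 / (123.0*1241*0.043) = 0.053019 mm


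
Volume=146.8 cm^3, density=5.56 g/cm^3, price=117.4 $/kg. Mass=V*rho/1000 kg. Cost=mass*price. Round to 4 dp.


Mass = 146.8*5.56/1000 = 0.816208 kg
Cost = 0.816208 * 117.4 = 95.8228 $


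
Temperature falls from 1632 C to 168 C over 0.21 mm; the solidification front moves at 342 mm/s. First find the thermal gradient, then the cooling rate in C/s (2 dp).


G = (1632-168)/0.21 = 6971.42857143 C/mm
CR = 6971.42857143 * 342 = 2384228.57 C/s
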